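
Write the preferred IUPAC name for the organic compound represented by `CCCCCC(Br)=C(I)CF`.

3-bromo-1-fluoro-2-iodooct-2-ene

The longest carbon chain that includes the multiple bond has 8 carbons, so the parent hydride is octane.
The chain contains a C=C double bond, so the unsaturation ending is -ene.
The numbering direction is chosen so that numbering from this end puts the double bond at C-2 rather than C-6.
That gives the double bond between C-2 and C-3; a bromo group at C-3; a fluoro group at C-1; an iodo group at C-2.
Prefixes are listed alphabetically: bromo, fluoro, iodo.
Putting it together: 3-bromo-1-fluoro-2-iodooct-2-ene.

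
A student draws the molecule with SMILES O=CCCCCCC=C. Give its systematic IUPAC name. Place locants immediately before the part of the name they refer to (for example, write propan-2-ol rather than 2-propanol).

The longest carbon chain that includes the –CHO group and the multiple bond has 8 carbons, so the parent hydride is octane.
The principal characteristic group is an aldehyde (terminal –CHO), named with the suffix -al.
A C=C double bond in the chain gives the infix -ene-.
The numbering direction is chosen so that the aldehyde carbon is C-1 by definition.
That gives the double bond between C-7 and C-8.
Putting it together: oct-7-enal.

oct-7-enal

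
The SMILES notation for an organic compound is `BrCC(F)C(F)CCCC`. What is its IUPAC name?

1-bromo-2,3-difluoroheptane

The longest continuous carbon chain has 7 atoms, so the parent hydride is heptane.
Choose the numbering such that the substituent locant set {1,2,3} is lower than {5,6,7} at the first point of difference.
That gives a bromo group at C-1; fluoro groups at C-2 and C-3.
The substituents are ordered alphabetically, ignoring any di-/tri- multipliers.
The name is 1-bromo-2,3-difluoroheptane.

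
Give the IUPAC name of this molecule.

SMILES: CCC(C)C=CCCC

3-methyloct-4-ene

The longest chain bearing the multiple bond is 8 carbons long (octane).
There is one C=C double bond, indicated by the ending -ene.
The numbering direction is chosen so that the substituent locant set {3} is lower than {6} at the first point of difference.
This places the double bond between C-4 and C-5; a methyl group at C-3.
Assembling the pieces gives 3-methyloct-4-ene.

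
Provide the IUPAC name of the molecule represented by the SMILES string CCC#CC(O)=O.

The longest carbon chain that includes the –COOH group and the multiple bond has 5 carbons, so the parent hydride is pentane.
The principal characteristic group is a carboxylic acid (terminal –COOH), named with the suffix -oic acid.
There is one C≡C triple bond, indicated by the ending -yne.
The numbering direction is chosen so that the carboxylic acid carbon is C-1 by definition.
With this numbering: the triple bond between C-2 and C-3.
Assembling the pieces gives pent-2-ynoic acid.

pent-2-ynoic acid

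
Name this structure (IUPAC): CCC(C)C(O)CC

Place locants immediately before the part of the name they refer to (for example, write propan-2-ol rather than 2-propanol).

4-methylhexan-3-ol

The longest carbon chain that includes the –OH group has 6 carbons, so the parent hydride is hexane.
An alcohol (–OH) is the principal characteristic group, giving the suffix -ol.
The numbering direction is chosen so that numbering from this end puts the hydroxyl group at C-3 rather than C-4.
That gives the hydroxyl at C-3; a methyl group at C-4.
Putting it together: 4-methylhexan-3-ol.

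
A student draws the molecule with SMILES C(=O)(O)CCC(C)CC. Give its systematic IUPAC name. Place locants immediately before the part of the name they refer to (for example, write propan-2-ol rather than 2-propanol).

Counting along the main chain through the –COOH group gives 6 carbons: the parent is hexane.
The highest-priority functional group is a carboxylic acid (terminal –COOH), so the name ends in -oic acid.
Number the chain so that the carboxylic acid carbon is C-1 by definition.
This places a methyl group at C-4.
The name is 4-methylhexanoic acid.

4-methylhexanoic acid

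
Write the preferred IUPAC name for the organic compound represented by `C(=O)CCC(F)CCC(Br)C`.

7-bromo-4-fluorooctanal

Counting along the main chain through the –CHO group gives 8 carbons: the parent is octane.
The highest-priority functional group is an aldehyde (terminal –CHO), so the name ends in -al.
Choose the numbering such that the aldehyde carbon is C-1 by definition.
That gives a bromo group at C-7; a fluoro group at C-4.
The substituents are ordered alphabetically, ignoring any di-/tri- multipliers.
The name is 7-bromo-4-fluorooctanal.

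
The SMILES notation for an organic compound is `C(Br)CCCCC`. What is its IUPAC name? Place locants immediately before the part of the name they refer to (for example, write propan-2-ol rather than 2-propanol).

1-bromohexane

The longest continuous carbon chain has 6 atoms, so the parent hydride is hexane.
The numbering direction is chosen so that the substituent locant set {1} is lower than {6} at the first point of difference.
With this numbering: a bromo group at C-1.
Assembling the pieces gives 1-bromohexane.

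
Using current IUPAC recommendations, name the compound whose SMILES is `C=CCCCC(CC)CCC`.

The longest chain bearing the multiple bond is 9 carbons long (nonane).
A C=C double bond in the chain gives the infix -ene-.
Number the chain so that numbering from this end puts the double bond at C-1 rather than C-8.
That gives the double bond between C-1 and C-2; an ethyl group at C-6.
Putting it together: 6-ethylnon-1-ene.

6-ethylnon-1-ene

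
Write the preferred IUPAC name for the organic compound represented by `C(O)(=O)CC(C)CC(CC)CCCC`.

Counting along the main chain through the –COOH group gives 9 carbons: the parent is nonane.
The principal characteristic group is a carboxylic acid (terminal –COOH), named with the suffix -oic acid.
Number the chain so that the carboxylic acid carbon is C-1 by definition.
This places an ethyl group at C-5; a methyl group at C-3.
Prefixes are listed alphabetically: ethyl, methyl.
Putting it together: 5-ethyl-3-methylnonanoic acid.

5-ethyl-3-methylnonanoic acid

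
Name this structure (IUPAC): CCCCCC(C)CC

3-methyloctane

The longest carbon chain is 8 atoms: the parent is octane.
Number the chain so that the substituent locant set {3} is lower than {6} at the first point of difference.
With this numbering: a methyl group at C-3.
Assembling the pieces gives 3-methyloctane.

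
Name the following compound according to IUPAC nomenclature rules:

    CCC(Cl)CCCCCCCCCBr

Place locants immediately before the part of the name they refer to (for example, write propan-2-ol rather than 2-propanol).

The parent chain contains 12 carbons (dodecane).
Number the chain so that the substituent locant set {1,10} is lower than {3,12} at the first point of difference.
This places a bromo group at C-1; a chloro group at C-10.
Prefixes are listed alphabetically: bromo, chloro.
Assembling the pieces gives 1-bromo-10-chlorododecane.

1-bromo-10-chlorododecane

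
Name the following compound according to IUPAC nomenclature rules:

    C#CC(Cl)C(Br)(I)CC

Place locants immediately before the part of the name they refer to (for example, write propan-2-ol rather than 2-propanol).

The longest chain bearing the multiple bond is 6 carbons long (hexane).
There is one C≡C triple bond, indicated by the ending -yne.
The numbering direction is chosen so that numbering from this end puts the triple bond at C-1 rather than C-5.
This places the triple bond between C-1 and C-2; a bromo group at C-4; a chloro group at C-3; an iodo group at C-4.
The substituents are ordered alphabetically, ignoring any di-/tri- multipliers.
The name is 4-bromo-3-chloro-4-iodohex-1-yne.

4-bromo-3-chloro-4-iodohex-1-yne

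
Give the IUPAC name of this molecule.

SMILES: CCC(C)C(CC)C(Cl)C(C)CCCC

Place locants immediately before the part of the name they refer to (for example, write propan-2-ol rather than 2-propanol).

The longest carbon chain is 10 atoms: the parent is decane.
Number the chain so that the substituent locant set {3,4,5,6} is lower than {5,6,7,8} at the first point of difference.
That gives a chloro group at C-5; an ethyl group at C-4; methyl groups at C-3 and C-6.
Prefixes are listed alphabetically: chloro, ethyl, methyl.
Assembling the pieces gives 5-chloro-4-ethyl-3,6-dimethyldecane.

5-chloro-4-ethyl-3,6-dimethyldecane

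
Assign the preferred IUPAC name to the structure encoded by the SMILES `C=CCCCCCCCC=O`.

dec-9-enal

The longest chain bearing the –CHO group and the multiple bond is 10 carbons long (decane).
An aldehyde (terminal –CHO) is the principal characteristic group, giving the suffix -al.
There is one C=C double bond, indicated by the ending -ene.
The numbering direction is chosen so that the aldehyde carbon is C-1 by definition.
With this numbering: the double bond between C-9 and C-10.
Putting it together: dec-9-enal.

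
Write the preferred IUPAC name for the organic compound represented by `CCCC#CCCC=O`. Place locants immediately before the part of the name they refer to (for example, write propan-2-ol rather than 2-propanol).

The longest chain bearing the –CHO group and the multiple bond is 8 carbons long (octane).
An aldehyde (terminal –CHO) is the principal characteristic group, giving the suffix -al.
There is one C≡C triple bond, indicated by the ending -yne.
The numbering direction is chosen so that the aldehyde carbon is C-1 by definition.
That gives the triple bond between C-4 and C-5.
The name is oct-4-ynal.

oct-4-ynal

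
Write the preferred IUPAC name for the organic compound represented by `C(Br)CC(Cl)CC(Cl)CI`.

6-bromo-2,4-dichloro-1-iodohexane

The longest carbon chain is 6 atoms: the parent is hexane.
Choose the numbering such that the substituent locant set {1,2,4,6} is lower than {1,3,5,6} at the first point of difference.
With this numbering: a bromo group at C-6; chloro groups at C-2 and C-4; an iodo group at C-1.
Prefixes are listed alphabetically: bromo, chloro, iodo.
The name is 6-bromo-2,4-dichloro-1-iodohexane.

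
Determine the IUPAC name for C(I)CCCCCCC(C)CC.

The parent chain contains 10 carbons (decane).
Number the chain so that the substituent locant set {1,8} is lower than {3,10} at the first point of difference.
With this numbering: an iodo group at C-1; a methyl group at C-8.
Prefixes are listed alphabetically: iodo, methyl.
Assembling the pieces gives 1-iodo-8-methyldecane.

1-iodo-8-methyldecane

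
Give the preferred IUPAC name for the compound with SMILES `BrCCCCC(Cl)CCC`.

1-bromo-5-chlorooctane

The longest continuous carbon chain has 8 atoms, so the parent hydride is octane.
Number the chain so that the substituent locant set {1,5} is lower than {4,8} at the first point of difference.
This places a bromo group at C-1; a chloro group at C-5.
Substituent prefixes are cited in alphabetical order (multiplying prefixes like di-/tri- are ignored for ordering).
Assembling the pieces gives 1-bromo-5-chlorooctane.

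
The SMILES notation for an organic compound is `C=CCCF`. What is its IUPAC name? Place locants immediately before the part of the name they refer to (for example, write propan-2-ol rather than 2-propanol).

Counting along the main chain through the multiple bond gives 4 carbons: the parent is butane.
A C=C double bond in the chain gives the infix -ene-.
Choose the numbering such that numbering from this end puts the double bond at C-1 rather than C-3.
This places the double bond between C-1 and C-2; a fluoro group at C-4.
Assembling the pieces gives 4-fluorobut-1-ene.

4-fluorobut-1-ene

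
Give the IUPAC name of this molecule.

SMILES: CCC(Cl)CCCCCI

The longest continuous carbon chain has 8 atoms, so the parent hydride is octane.
Choose the numbering such that the substituent locant set {1,6} is lower than {3,8} at the first point of difference.
That gives a chloro group at C-6; an iodo group at C-1.
Substituent prefixes are cited in alphabetical order (multiplying prefixes like di-/tri- are ignored for ordering).
Putting it together: 6-chloro-1-iodooctane.

6-chloro-1-iodooctane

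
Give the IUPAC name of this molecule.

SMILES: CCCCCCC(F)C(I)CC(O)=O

4-fluoro-3-iododecanoic acid

Counting along the main chain through the –COOH group gives 10 carbons: the parent is decane.
The principal characteristic group is a carboxylic acid (terminal –COOH), named with the suffix -oic acid.
The numbering direction is chosen so that the carboxylic acid carbon is C-1 by definition.
This places a fluoro group at C-4; an iodo group at C-3.
The substituents are ordered alphabetically, ignoring any di-/tri- multipliers.
The name is 4-fluoro-3-iododecanoic acid.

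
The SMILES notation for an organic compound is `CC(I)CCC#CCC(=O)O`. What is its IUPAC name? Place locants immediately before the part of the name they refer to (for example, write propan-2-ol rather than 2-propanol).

Counting along the main chain through the –COOH group and the multiple bond gives 8 carbons: the parent is octane.
A carboxylic acid (terminal –COOH) is the principal characteristic group, giving the suffix -oic acid.
There is one C≡C triple bond, indicated by the ending -yne.
Choose the numbering such that the carboxylic acid carbon is C-1 by definition.
That gives the triple bond between C-3 and C-4; an iodo group at C-7.
Putting it together: 7-iodooct-3-ynoic acid.

7-iodooct-3-ynoic acid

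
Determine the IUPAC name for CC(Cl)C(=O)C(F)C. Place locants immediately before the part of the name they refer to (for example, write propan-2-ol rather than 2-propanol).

The longest chain bearing the carbonyl is 5 carbons long (pentane).
The principal characteristic group is a ketone (C=O on an internal carbon), named with the suffix -one.
Number the chain so that the locant sets are identical either way, so the alphabetically earlier chloro substituent takes the lower locant (2 rather than 4).
This places the carbonyl at C-3; a chloro group at C-2; a fluoro group at C-4.
Substituent prefixes are cited in alphabetical order (multiplying prefixes like di-/tri- are ignored for ordering).
Putting it together: 2-chloro-4-fluoropentan-3-one.

2-chloro-4-fluoropentan-3-one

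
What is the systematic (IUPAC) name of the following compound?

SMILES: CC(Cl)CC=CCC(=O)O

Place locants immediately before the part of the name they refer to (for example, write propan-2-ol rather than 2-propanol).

The longest chain bearing the –COOH group and the multiple bond is 7 carbons long (heptane).
The highest-priority functional group is a carboxylic acid (terminal –COOH), so the name ends in -oic acid.
There is one C=C double bond, indicated by the ending -ene.
The numbering direction is chosen so that the carboxylic acid carbon is C-1 by definition.
That gives the double bond between C-3 and C-4; a chloro group at C-6.
Putting it together: 6-chlorohept-3-enoic acid.

6-chlorohept-3-enoic acid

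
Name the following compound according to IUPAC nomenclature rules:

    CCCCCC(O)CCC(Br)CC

The longest carbon chain that includes the –OH group has 11 carbons, so the parent hydride is undecane.
The highest-priority functional group is an alcohol (–OH), so the name ends in -ol.
Number the chain so that the substituent locant set {3} is lower than {9} at the first point of difference.
This places the hydroxyl at C-6; a bromo group at C-3.
Assembling the pieces gives 3-bromoundecan-6-ol.

3-bromoundecan-6-ol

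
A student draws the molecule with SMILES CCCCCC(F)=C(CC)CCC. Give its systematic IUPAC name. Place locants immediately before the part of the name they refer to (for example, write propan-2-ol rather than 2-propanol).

Counting along the main chain through the multiple bond gives 10 carbons: the parent is decane.
The chain contains a C=C double bond, so the unsaturation ending is -ene.
Number the chain so that numbering from this end puts the double bond at C-4 rather than C-6.
That gives the double bond between C-4 and C-5; an ethyl group at C-4; a fluoro group at C-5.
The substituents are ordered alphabetically, ignoring any di-/tri- multipliers.
Putting it together: 4-ethyl-5-fluorodec-4-ene.

4-ethyl-5-fluorodec-4-ene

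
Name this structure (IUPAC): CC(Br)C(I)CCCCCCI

8-bromo-1,7-diiodononane

The longest continuous carbon chain has 9 atoms, so the parent hydride is nonane.
Choose the numbering such that the substituent locant set {1,7,8} is lower than {2,3,9} at the first point of difference.
This places a bromo group at C-8; iodo groups at C-1 and C-7.
Substituent prefixes are cited in alphabetical order (multiplying prefixes like di-/tri- are ignored for ordering).
The name is 8-bromo-1,7-diiodononane.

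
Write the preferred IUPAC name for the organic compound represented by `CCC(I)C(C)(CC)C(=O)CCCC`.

The longest carbon chain that includes the carbonyl has 9 carbons, so the parent hydride is nonane.
The highest-priority functional group is a ketone (C=O on an internal carbon), so the name ends in -one.
Choose the numbering such that the substituent locant set {3,4,4} is lower than {6,6,7} at the first point of difference.
This places the carbonyl at C-5; an ethyl group at C-4; an iodo group at C-3; a methyl group at C-4.
The substituents are ordered alphabetically, ignoring any di-/tri- multipliers.
The name is 4-ethyl-3-iodo-4-methylnonan-5-one.

4-ethyl-3-iodo-4-methylnonan-5-one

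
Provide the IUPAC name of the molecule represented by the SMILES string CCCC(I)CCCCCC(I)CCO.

3,9-diiodododecan-1-ol

Counting along the main chain through the –OH group gives 12 carbons: the parent is dodecane.
An alcohol (–OH) is the principal characteristic group, giving the suffix -ol.
Choose the numbering such that numbering from this end puts the hydroxyl group at C-1 rather than C-12.
With this numbering: the hydroxyl at C-1; iodo groups at C-3 and C-9.
The name is 3,9-diiodododecan-1-ol.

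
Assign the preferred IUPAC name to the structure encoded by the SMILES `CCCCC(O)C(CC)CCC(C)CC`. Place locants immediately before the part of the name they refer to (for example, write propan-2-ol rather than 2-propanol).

6-ethyl-9-methylundecan-5-ol

The longest carbon chain that includes the –OH group has 11 carbons, so the parent hydride is undecane.
The highest-priority functional group is an alcohol (–OH), so the name ends in -ol.
Number the chain so that numbering from this end puts the hydroxyl group at C-5 rather than C-7.
This places the hydroxyl at C-5; an ethyl group at C-6; a methyl group at C-9.
Prefixes are listed alphabetically: ethyl, methyl.
Putting it together: 6-ethyl-9-methylundecan-5-ol.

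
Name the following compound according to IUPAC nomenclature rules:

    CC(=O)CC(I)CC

The longest chain bearing the carbonyl is 6 carbons long (hexane).
The principal characteristic group is a ketone (C=O on an internal carbon), named with the suffix -one.
The numbering direction is chosen so that numbering from this end puts the carbonyl group at C-2 rather than C-5.
This places the carbonyl at C-2; an iodo group at C-4.
Putting it together: 4-iodohexan-2-one.

4-iodohexan-2-one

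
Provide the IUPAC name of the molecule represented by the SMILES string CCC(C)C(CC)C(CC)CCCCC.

4,5-diethyl-3-methyldecane

The longest continuous carbon chain has 10 atoms, so the parent hydride is decane.
Number the chain so that the substituent locant set {3,4,5} is lower than {6,7,8} at the first point of difference.
This places ethyl groups at C-4 and C-5; a methyl group at C-3.
Substituent prefixes are cited in alphabetical order (multiplying prefixes like di-/tri- are ignored for ordering).
Putting it together: 4,5-diethyl-3-methyldecane.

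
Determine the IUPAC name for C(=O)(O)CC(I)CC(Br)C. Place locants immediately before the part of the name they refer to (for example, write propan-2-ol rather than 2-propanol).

Counting along the main chain through the –COOH group gives 6 carbons: the parent is hexane.
A carboxylic acid (terminal –COOH) is the principal characteristic group, giving the suffix -oic acid.
Number the chain so that the carboxylic acid carbon is C-1 by definition.
That gives a bromo group at C-5; an iodo group at C-3.
Prefixes are listed alphabetically: bromo, iodo.
Assembling the pieces gives 5-bromo-3-iodohexanoic acid.

5-bromo-3-iodohexanoic acid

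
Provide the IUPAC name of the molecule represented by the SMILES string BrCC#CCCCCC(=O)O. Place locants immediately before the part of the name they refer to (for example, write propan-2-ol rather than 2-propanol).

8-bromooct-6-ynoic acid

The longest chain bearing the –COOH group and the multiple bond is 8 carbons long (octane).
A carboxylic acid (terminal –COOH) is the principal characteristic group, giving the suffix -oic acid.
A C≡C triple bond in the chain gives the infix -yne-.
Number the chain so that the carboxylic acid carbon is C-1 by definition.
That gives the triple bond between C-6 and C-7; a bromo group at C-8.
The name is 8-bromooct-6-ynoic acid.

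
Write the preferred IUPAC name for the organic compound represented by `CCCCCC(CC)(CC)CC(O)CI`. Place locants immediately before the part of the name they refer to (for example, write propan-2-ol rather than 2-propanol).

4,4-diethyl-1-iodononan-2-ol

Counting along the main chain through the –OH group gives 9 carbons: the parent is nonane.
The principal characteristic group is an alcohol (–OH), named with the suffix -ol.
The numbering direction is chosen so that numbering from this end puts the hydroxyl group at C-2 rather than C-8.
This places the hydroxyl at C-2; two ethyl groups at C-4; an iodo group at C-1.
The substituents are ordered alphabetically, ignoring any di-/tri- multipliers.
The name is 4,4-diethyl-1-iodononan-2-ol.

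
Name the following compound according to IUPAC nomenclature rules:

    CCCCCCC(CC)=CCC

Counting along the main chain through the multiple bond gives 10 carbons: the parent is decane.
There is one C=C double bond, indicated by the ending -ene.
Choose the numbering such that numbering from this end puts the double bond at C-3 rather than C-7.
This places the double bond between C-3 and C-4; an ethyl group at C-4.
Assembling the pieces gives 4-ethyldec-3-ene.

4-ethyldec-3-ene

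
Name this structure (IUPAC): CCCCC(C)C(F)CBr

1-bromo-2-fluoro-3-methylheptane

The longest continuous carbon chain has 7 atoms, so the parent hydride is heptane.
Number the chain so that the substituent locant set {1,2,3} is lower than {5,6,7} at the first point of difference.
With this numbering: a bromo group at C-1; a fluoro group at C-2; a methyl group at C-3.
Prefixes are listed alphabetically: bromo, fluoro, methyl.
Assembling the pieces gives 1-bromo-2-fluoro-3-methylheptane.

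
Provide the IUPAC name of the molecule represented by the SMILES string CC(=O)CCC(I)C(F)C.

6-fluoro-5-iodoheptan-2-one

The longest carbon chain that includes the carbonyl has 7 carbons, so the parent hydride is heptane.
The highest-priority functional group is a ketone (C=O on an internal carbon), so the name ends in -one.
Number the chain so that numbering from this end puts the carbonyl group at C-2 rather than C-6.
That gives the carbonyl at C-2; a fluoro group at C-6; an iodo group at C-5.
Substituent prefixes are cited in alphabetical order (multiplying prefixes like di-/tri- are ignored for ordering).
Putting it together: 6-fluoro-5-iodoheptan-2-one.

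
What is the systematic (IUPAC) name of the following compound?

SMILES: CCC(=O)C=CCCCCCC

undec-4-en-3-one

The longest carbon chain that includes the carbonyl and the multiple bond has 11 carbons, so the parent hydride is undecane.
A ketone (C=O on an internal carbon) is the principal characteristic group, giving the suffix -one.
The chain contains a C=C double bond, so the unsaturation ending is -ene.
Choose the numbering such that numbering from this end puts the carbonyl group at C-3 rather than C-9.
That gives the carbonyl at C-3; the double bond between C-4 and C-5.
Putting it together: undec-4-en-3-one.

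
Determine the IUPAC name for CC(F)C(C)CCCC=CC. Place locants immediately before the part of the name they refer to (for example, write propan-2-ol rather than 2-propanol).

8-fluoro-7-methylnon-2-ene

The longest chain bearing the multiple bond is 9 carbons long (nonane).
There is one C=C double bond, indicated by the ending -ene.
The numbering direction is chosen so that numbering from this end puts the double bond at C-2 rather than C-7.
This places the double bond between C-2 and C-3; a fluoro group at C-8; a methyl group at C-7.
The substituents are ordered alphabetically, ignoring any di-/tri- multipliers.
The name is 8-fluoro-7-methylnon-2-ene.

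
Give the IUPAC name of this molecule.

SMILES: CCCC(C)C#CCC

The longest carbon chain that includes the multiple bond has 8 carbons, so the parent hydride is octane.
A C≡C triple bond in the chain gives the infix -yne-.
Number the chain so that numbering from this end puts the triple bond at C-3 rather than C-5.
This places the triple bond between C-3 and C-4; a methyl group at C-5.
Putting it together: 5-methyloct-3-yne.

5-methyloct-3-yne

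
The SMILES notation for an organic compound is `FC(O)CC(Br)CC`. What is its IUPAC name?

3-bromo-1-fluoropentan-1-ol

The longest carbon chain that includes the –OH group has 5 carbons, so the parent hydride is pentane.
The principal characteristic group is an alcohol (–OH), named with the suffix -ol.
Choose the numbering such that numbering from this end puts the hydroxyl group at C-1 rather than C-5.
That gives the hydroxyl at C-1; a bromo group at C-3; a fluoro group at C-1.
Substituent prefixes are cited in alphabetical order (multiplying prefixes like di-/tri- are ignored for ordering).
The name is 3-bromo-1-fluoropentan-1-ol.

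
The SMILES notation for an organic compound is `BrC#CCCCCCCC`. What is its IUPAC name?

1-bromonon-1-yne

The longest carbon chain that includes the multiple bond has 9 carbons, so the parent hydride is nonane.
The chain contains a C≡C triple bond, so the unsaturation ending is -yne.
The numbering direction is chosen so that numbering from this end puts the triple bond at C-1 rather than C-8.
With this numbering: the triple bond between C-1 and C-2; a bromo group at C-1.
The name is 1-bromonon-1-yne.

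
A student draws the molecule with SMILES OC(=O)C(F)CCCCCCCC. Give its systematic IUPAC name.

2-fluorodecanoic acid

The longest carbon chain that includes the –COOH group has 10 carbons, so the parent hydride is decane.
The principal characteristic group is a carboxylic acid (terminal –COOH), named with the suffix -oic acid.
Choose the numbering such that the carboxylic acid carbon is C-1 by definition.
With this numbering: a fluoro group at C-2.
Putting it together: 2-fluorodecanoic acid.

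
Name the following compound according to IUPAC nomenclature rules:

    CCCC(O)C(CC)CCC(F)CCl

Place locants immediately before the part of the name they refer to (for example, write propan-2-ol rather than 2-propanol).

Counting along the main chain through the –OH group gives 9 carbons: the parent is nonane.
The principal characteristic group is an alcohol (–OH), named with the suffix -ol.
The numbering direction is chosen so that numbering from this end puts the hydroxyl group at C-4 rather than C-6.
This places the hydroxyl at C-4; a chloro group at C-9; an ethyl group at C-5; a fluoro group at C-8.
Substituent prefixes are cited in alphabetical order (multiplying prefixes like di-/tri- are ignored for ordering).
Assembling the pieces gives 9-chloro-5-ethyl-8-fluorononan-4-ol.

9-chloro-5-ethyl-8-fluorononan-4-ol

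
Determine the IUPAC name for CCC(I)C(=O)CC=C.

The longest carbon chain that includes the carbonyl and the multiple bond has 7 carbons, so the parent hydride is heptane.
The principal characteristic group is a ketone (C=O on an internal carbon), named with the suffix -one.
The chain contains a C=C double bond, so the unsaturation ending is -ene.
Choose the numbering such that numbering from this end puts the double bond at C-1 rather than C-6.
This places the carbonyl at C-4; the double bond between C-1 and C-2; an iodo group at C-5.
The name is 5-iodohept-1-en-4-one.

5-iodohept-1-en-4-one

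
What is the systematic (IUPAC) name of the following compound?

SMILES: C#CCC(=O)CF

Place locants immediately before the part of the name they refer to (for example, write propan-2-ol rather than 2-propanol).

The longest carbon chain that includes the carbonyl and the multiple bond has 5 carbons, so the parent hydride is pentane.
The principal characteristic group is a ketone (C=O on an internal carbon), named with the suffix -one.
There is one C≡C triple bond, indicated by the ending -yne.
Choose the numbering such that numbering from this end puts the carbonyl group at C-2 rather than C-4.
With this numbering: the carbonyl at C-2; the triple bond between C-4 and C-5; a fluoro group at C-1.
The name is 1-fluoropent-4-yn-2-one.

1-fluoropent-4-yn-2-one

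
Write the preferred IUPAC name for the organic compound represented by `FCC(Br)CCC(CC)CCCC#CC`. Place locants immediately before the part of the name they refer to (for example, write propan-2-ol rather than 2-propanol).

10-bromo-7-ethyl-11-fluoroundec-2-yne

The longest carbon chain that includes the multiple bond has 11 carbons, so the parent hydride is undecane.
A C≡C triple bond in the chain gives the infix -yne-.
The numbering direction is chosen so that numbering from this end puts the triple bond at C-2 rather than C-9.
This places the triple bond between C-2 and C-3; a bromo group at C-10; an ethyl group at C-7; a fluoro group at C-11.
Prefixes are listed alphabetically: bromo, ethyl, fluoro.
Putting it together: 10-bromo-7-ethyl-11-fluoroundec-2-yne.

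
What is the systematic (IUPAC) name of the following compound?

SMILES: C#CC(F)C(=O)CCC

The longest carbon chain that includes the carbonyl and the multiple bond has 7 carbons, so the parent hydride is heptane.
A ketone (C=O on an internal carbon) is the principal characteristic group, giving the suffix -one.
There is one C≡C triple bond, indicated by the ending -yne.
Number the chain so that numbering from this end puts the triple bond at C-1 rather than C-6.
This places the carbonyl at C-4; the triple bond between C-1 and C-2; a fluoro group at C-3.
Assembling the pieces gives 3-fluorohept-1-yn-4-one.

3-fluorohept-1-yn-4-one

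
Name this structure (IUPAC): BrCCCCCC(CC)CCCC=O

The longest carbon chain that includes the –CHO group has 10 carbons, so the parent hydride is decane.
An aldehyde (terminal –CHO) is the principal characteristic group, giving the suffix -al.
The numbering direction is chosen so that the aldehyde carbon is C-1 by definition.
That gives a bromo group at C-10; an ethyl group at C-5.
Prefixes are listed alphabetically: bromo, ethyl.
The name is 10-bromo-5-ethyldecanal.

10-bromo-5-ethyldecanal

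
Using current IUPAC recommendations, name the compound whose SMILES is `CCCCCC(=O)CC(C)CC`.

The longest chain bearing the carbonyl is 10 carbons long (decane).
The principal characteristic group is a ketone (C=O on an internal carbon), named with the suffix -one.
Choose the numbering such that numbering from this end puts the carbonyl group at C-5 rather than C-6.
This places the carbonyl at C-5; a methyl group at C-3.
Assembling the pieces gives 3-methyldecan-5-one.

3-methyldecan-5-one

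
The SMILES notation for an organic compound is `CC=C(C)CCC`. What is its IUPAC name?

3-methylhex-2-ene

The longest chain bearing the multiple bond is 6 carbons long (hexane).
There is one C=C double bond, indicated by the ending -ene.
The numbering direction is chosen so that numbering from this end puts the double bond at C-2 rather than C-4.
That gives the double bond between C-2 and C-3; a methyl group at C-3.
The name is 3-methylhex-2-ene.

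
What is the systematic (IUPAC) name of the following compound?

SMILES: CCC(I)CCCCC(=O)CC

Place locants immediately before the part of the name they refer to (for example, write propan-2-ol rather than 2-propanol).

The longest chain bearing the carbonyl is 10 carbons long (decane).
The highest-priority functional group is a ketone (C=O on an internal carbon), so the name ends in -one.
The numbering direction is chosen so that numbering from this end puts the carbonyl group at C-3 rather than C-8.
With this numbering: the carbonyl at C-3; an iodo group at C-8.
Assembling the pieces gives 8-iododecan-3-one.

8-iododecan-3-one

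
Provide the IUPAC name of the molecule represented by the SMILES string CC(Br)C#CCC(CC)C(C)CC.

The longest carbon chain that includes the multiple bond has 9 carbons, so the parent hydride is nonane.
The chain contains a C≡C triple bond, so the unsaturation ending is -yne.
The numbering direction is chosen so that numbering from this end puts the triple bond at C-3 rather than C-6.
That gives the triple bond between C-3 and C-4; a bromo group at C-2; an ethyl group at C-6; a methyl group at C-7.
Substituent prefixes are cited in alphabetical order (multiplying prefixes like di-/tri- are ignored for ordering).
Putting it together: 2-bromo-6-ethyl-7-methylnon-3-yne.

2-bromo-6-ethyl-7-methylnon-3-yne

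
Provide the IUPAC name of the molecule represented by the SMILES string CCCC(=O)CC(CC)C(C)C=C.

6-ethyl-7-methylnon-8-en-4-one

Counting along the main chain through the carbonyl and the multiple bond gives 9 carbons: the parent is nonane.
The highest-priority functional group is a ketone (C=O on an internal carbon), so the name ends in -one.
There is one C=C double bond, indicated by the ending -ene.
Number the chain so that numbering from this end puts the carbonyl group at C-4 rather than C-6.
With this numbering: the carbonyl at C-4; the double bond between C-8 and C-9; an ethyl group at C-6; a methyl group at C-7.
Prefixes are listed alphabetically: ethyl, methyl.
Putting it together: 6-ethyl-7-methylnon-8-en-4-one.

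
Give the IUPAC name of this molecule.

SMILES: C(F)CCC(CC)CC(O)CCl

The longest chain bearing the –OH group is 7 carbons long (heptane).
The principal characteristic group is an alcohol (–OH), named with the suffix -ol.
Choose the numbering such that numbering from this end puts the hydroxyl group at C-2 rather than C-6.
That gives the hydroxyl at C-2; a chloro group at C-1; an ethyl group at C-4; a fluoro group at C-7.
The substituents are ordered alphabetically, ignoring any di-/tri- multipliers.
The name is 1-chloro-4-ethyl-7-fluoroheptan-2-ol.

1-chloro-4-ethyl-7-fluoroheptan-2-ol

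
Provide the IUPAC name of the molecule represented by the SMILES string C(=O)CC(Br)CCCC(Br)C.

3,7-dibromooctanal

Counting along the main chain through the –CHO group gives 8 carbons: the parent is octane.
An aldehyde (terminal –CHO) is the principal characteristic group, giving the suffix -al.
Number the chain so that the aldehyde carbon is C-1 by definition.
That gives bromo groups at C-3 and C-7.
Assembling the pieces gives 3,7-dibromooctanal.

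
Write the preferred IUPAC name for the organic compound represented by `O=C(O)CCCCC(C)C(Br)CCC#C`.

7-bromo-6-methylundec-10-ynoic acid

Counting along the main chain through the –COOH group and the multiple bond gives 11 carbons: the parent is undecane.
The principal characteristic group is a carboxylic acid (terminal –COOH), named with the suffix -oic acid.
The chain contains a C≡C triple bond, so the unsaturation ending is -yne.
The numbering direction is chosen so that the carboxylic acid carbon is C-1 by definition.
With this numbering: the triple bond between C-10 and C-11; a bromo group at C-7; a methyl group at C-6.
The substituents are ordered alphabetically, ignoring any di-/tri- multipliers.
Putting it together: 7-bromo-6-methylundec-10-ynoic acid.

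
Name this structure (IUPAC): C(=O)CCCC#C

hex-5-ynal

Counting along the main chain through the –CHO group and the multiple bond gives 6 carbons: the parent is hexane.
The principal characteristic group is an aldehyde (terminal –CHO), named with the suffix -al.
The chain contains a C≡C triple bond, so the unsaturation ending is -yne.
Choose the numbering such that the aldehyde carbon is C-1 by definition.
With this numbering: the triple bond between C-5 and C-6.
Assembling the pieces gives hex-5-ynal.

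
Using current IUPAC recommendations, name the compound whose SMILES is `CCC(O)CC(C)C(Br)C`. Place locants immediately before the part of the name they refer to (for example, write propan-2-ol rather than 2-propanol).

6-bromo-5-methylheptan-3-ol

Counting along the main chain through the –OH group gives 7 carbons: the parent is heptane.
The principal characteristic group is an alcohol (–OH), named with the suffix -ol.
The numbering direction is chosen so that numbering from this end puts the hydroxyl group at C-3 rather than C-5.
That gives the hydroxyl at C-3; a bromo group at C-6; a methyl group at C-5.
Prefixes are listed alphabetically: bromo, methyl.
The name is 6-bromo-5-methylheptan-3-ol.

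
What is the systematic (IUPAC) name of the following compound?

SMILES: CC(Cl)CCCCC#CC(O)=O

Counting along the main chain through the –COOH group and the multiple bond gives 9 carbons: the parent is nonane.
The highest-priority functional group is a carboxylic acid (terminal –COOH), so the name ends in -oic acid.
A C≡C triple bond in the chain gives the infix -yne-.
The numbering direction is chosen so that the carboxylic acid carbon is C-1 by definition.
This places the triple bond between C-2 and C-3; a chloro group at C-8.
The name is 8-chloronon-2-ynoic acid.

8-chloronon-2-ynoic acid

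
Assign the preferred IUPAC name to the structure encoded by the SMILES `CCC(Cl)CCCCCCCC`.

The longest carbon chain is 11 atoms: the parent is undecane.
Choose the numbering such that the substituent locant set {3} is lower than {9} at the first point of difference.
With this numbering: a chloro group at C-3.
Assembling the pieces gives 3-chloroundecane.

3-chloroundecane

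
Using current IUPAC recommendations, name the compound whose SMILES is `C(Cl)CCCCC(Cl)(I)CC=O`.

The longest carbon chain that includes the –CHO group has 8 carbons, so the parent hydride is octane.
The principal characteristic group is an aldehyde (terminal –CHO), named with the suffix -al.
The numbering direction is chosen so that the aldehyde carbon is C-1 by definition.
That gives chloro groups at C-3 and C-8; an iodo group at C-3.
The substituents are ordered alphabetically, ignoring any di-/tri- multipliers.
Putting it together: 3,8-dichloro-3-iodooctanal.

3,8-dichloro-3-iodooctanal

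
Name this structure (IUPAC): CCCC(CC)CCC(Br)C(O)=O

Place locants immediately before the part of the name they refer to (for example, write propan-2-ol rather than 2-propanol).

The longest chain bearing the –COOH group is 8 carbons long (octane).
The principal characteristic group is a carboxylic acid (terminal –COOH), named with the suffix -oic acid.
Choose the numbering such that the carboxylic acid carbon is C-1 by definition.
This places a bromo group at C-2; an ethyl group at C-5.
The substituents are ordered alphabetically, ignoring any di-/tri- multipliers.
Assembling the pieces gives 2-bromo-5-ethyloctanoic acid.

2-bromo-5-ethyloctanoic acid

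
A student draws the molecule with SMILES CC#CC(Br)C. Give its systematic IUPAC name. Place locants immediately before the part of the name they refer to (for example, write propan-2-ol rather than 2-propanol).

4-bromopent-2-yne

The longest carbon chain that includes the multiple bond has 5 carbons, so the parent hydride is pentane.
There is one C≡C triple bond, indicated by the ending -yne.
Choose the numbering such that numbering from this end puts the triple bond at C-2 rather than C-3.
With this numbering: the triple bond between C-2 and C-3; a bromo group at C-4.
The name is 4-bromopent-2-yne.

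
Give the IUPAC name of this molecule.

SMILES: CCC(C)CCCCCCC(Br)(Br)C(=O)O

Counting along the main chain through the –COOH group gives 11 carbons: the parent is undecane.
The highest-priority functional group is a carboxylic acid (terminal –COOH), so the name ends in -oic acid.
The numbering direction is chosen so that the carboxylic acid carbon is C-1 by definition.
That gives two bromo groups at C-2; a methyl group at C-9.
The substituents are ordered alphabetically, ignoring any di-/tri- multipliers.
Putting it together: 2,2-dibromo-9-methylundecanoic acid.

2,2-dibromo-9-methylundecanoic acid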